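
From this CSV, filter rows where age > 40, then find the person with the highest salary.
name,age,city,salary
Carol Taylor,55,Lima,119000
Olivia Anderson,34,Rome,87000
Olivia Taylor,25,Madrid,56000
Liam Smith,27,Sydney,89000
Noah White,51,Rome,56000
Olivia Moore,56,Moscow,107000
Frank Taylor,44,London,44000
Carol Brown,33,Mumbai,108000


Filter: age > 40
Sort by: salary (descending)

Filtered records (4):
  Carol Taylor, age 55, salary $119000
  Olivia Moore, age 56, salary $107000
  Noah White, age 51, salary $56000
  Frank Taylor, age 44, salary $44000

Highest salary: Carol Taylor ($119000)

Carol Taylor


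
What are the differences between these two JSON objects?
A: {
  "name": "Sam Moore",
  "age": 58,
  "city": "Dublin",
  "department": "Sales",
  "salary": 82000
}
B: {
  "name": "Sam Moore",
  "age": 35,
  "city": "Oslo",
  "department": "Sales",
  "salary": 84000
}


Comparing each field (in key order):
  name: same
  age: DIFFERENT
  city: DIFFERENT
  department: same
  salary: DIFFERENT
Differences:
  age: 58 -> 35
  city: Dublin -> Oslo
  salary: 82000 -> 84000

3 field(s) changed

3 changes: age, city, salary


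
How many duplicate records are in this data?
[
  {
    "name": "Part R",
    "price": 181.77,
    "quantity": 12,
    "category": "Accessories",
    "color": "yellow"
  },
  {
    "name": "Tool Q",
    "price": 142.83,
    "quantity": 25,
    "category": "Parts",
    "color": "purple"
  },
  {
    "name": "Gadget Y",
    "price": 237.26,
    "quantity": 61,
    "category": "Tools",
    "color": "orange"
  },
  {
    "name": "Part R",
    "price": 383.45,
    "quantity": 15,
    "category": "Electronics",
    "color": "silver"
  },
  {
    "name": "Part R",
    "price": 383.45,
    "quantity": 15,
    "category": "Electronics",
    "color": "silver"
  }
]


Checking 5 records for duplicates:

  Row 1: Part R ($181.77, qty 12)
  Row 2: Tool Q ($142.83, qty 25)
  Row 3: Gadget Y ($237.26, qty 61)
  Row 4: Part R ($383.45, qty 15)
  Row 5: Part R ($383.45, qty 15) <-- DUPLICATE

Duplicates found: 1
Unique records: 4

1 duplicates, 4 unique


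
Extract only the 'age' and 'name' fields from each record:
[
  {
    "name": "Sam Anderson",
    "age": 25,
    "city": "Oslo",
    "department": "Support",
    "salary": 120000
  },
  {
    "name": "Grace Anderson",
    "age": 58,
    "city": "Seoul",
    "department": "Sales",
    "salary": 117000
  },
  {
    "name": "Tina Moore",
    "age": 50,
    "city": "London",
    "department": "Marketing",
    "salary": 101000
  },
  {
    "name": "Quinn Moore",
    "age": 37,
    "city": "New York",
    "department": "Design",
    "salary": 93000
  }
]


Original: 4 records with fields: name, age, city, department, salary
Keep: ['age', 'name']
Drop: ['city', 'department', 'salary']
Result: 4 records, 2 fields each

[
  {
    "age": 25,
    "name": "Sam Anderson"
  },
  {
    "age": 58,
    "name": "Grace Anderson"
  },
  {
    "age": 50,
    "name": "Tina Moore"
  },
  {
    "age": 37,
    "name": "Quinn Moore"
  }
]


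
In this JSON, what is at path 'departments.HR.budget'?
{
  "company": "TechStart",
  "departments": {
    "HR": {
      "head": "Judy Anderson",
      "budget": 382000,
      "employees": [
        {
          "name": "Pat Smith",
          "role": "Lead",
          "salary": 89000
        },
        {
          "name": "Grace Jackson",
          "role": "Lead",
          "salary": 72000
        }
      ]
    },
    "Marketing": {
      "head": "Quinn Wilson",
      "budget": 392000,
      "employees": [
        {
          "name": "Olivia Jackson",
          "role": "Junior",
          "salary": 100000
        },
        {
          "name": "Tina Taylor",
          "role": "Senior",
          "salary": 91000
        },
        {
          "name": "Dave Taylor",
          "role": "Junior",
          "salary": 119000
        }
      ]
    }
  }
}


Path: departments.HR.budget

Navigate:
  -> departments
  -> HR
  -> budget = 382000

382000


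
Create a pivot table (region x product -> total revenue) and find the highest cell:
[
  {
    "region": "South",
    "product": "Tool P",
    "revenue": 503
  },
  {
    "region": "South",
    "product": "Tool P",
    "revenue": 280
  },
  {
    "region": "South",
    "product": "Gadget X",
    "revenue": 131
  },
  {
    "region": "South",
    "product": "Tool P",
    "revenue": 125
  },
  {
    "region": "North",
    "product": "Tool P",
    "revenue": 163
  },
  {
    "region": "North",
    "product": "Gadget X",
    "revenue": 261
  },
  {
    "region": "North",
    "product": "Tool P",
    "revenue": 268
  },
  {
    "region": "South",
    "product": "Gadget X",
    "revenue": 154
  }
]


Pivot: region (rows) x product (columns) -> total revenue

     Gadget X      Tool P      
North          261           431  
South          285           908  

Highest: South / Tool P = $908

South / Tool P = $908


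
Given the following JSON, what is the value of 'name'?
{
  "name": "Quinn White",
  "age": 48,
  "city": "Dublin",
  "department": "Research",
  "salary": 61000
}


Looking up field 'name'
Value: Quinn White

Quinn White


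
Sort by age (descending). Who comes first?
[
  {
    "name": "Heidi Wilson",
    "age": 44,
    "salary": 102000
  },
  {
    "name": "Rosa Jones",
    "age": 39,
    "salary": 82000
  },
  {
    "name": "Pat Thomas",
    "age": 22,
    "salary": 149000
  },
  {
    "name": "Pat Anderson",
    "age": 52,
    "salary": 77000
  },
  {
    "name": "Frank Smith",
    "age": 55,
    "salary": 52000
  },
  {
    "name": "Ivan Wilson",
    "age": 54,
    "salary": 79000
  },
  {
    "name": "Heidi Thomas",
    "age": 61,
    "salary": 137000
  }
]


Sort by: age (descending)

Sorted order:
  1. Heidi Thomas (age = 61)
  2. Frank Smith (age = 55)
  3. Ivan Wilson (age = 54)
  4. Pat Anderson (age = 52)
  5. Heidi Wilson (age = 44)
  6. Rosa Jones (age = 39)
  7. Pat Thomas (age = 22)

First: Heidi Thomas

Heidi Thomas


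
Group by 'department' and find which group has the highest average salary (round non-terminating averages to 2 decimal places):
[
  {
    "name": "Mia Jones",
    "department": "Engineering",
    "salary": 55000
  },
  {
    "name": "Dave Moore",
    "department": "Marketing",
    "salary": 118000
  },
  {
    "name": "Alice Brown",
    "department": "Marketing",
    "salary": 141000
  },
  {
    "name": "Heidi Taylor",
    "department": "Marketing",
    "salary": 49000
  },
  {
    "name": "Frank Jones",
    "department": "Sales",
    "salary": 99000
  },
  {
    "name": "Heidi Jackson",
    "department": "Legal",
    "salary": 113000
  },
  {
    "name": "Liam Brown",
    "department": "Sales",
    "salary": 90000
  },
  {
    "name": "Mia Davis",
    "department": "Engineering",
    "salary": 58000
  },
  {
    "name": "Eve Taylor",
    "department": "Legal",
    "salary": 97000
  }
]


Group by: department

Groups:
  Engineering: 2 people, avg salary = 113000/2 = $56500
  Legal: 2 people, avg salary = 210000/2 = $105000
  Marketing: 3 people, avg salary = 308000/3 ≈ $102666.67
  Sales: 2 people, avg salary = 189000/2 = $94500

Highest average salary: Legal ($105000)

Legal ($105000)


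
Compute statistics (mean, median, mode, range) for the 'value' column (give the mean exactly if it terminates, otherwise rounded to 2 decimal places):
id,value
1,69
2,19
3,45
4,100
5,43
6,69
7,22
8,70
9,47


Data: [69, 19, 45, 100, 43, 69, 22, 70, 47]
Count: 9
Sum: 484
Mean: 484/9 ≈ 53.78 (rounded to 2 decimal places)
Sorted: [19, 22, 43, 45, 47, 69, 69, 70, 100]
Median: 47.0
Mode: 69 (2 times)
Range: 100 - 19 = 81
Min: 19, Max: 100

mean≈53.78, median=47.0, mode=69, range=81


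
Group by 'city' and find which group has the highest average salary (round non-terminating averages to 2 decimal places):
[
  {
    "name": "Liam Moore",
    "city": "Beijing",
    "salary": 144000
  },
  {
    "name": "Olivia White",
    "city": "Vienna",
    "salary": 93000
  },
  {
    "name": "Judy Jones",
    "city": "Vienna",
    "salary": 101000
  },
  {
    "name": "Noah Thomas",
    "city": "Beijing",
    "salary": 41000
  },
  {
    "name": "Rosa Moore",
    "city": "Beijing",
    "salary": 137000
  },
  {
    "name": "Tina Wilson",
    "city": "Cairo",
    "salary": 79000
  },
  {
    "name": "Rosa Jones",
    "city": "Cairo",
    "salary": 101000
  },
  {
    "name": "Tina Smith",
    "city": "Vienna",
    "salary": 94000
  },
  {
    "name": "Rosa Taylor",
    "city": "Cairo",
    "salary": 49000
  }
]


Group by: city

Groups:
  Beijing: 3 people, avg salary = 322000/3 ≈ $107333.33
  Cairo: 3 people, avg salary = 229000/3 ≈ $76333.33
  Vienna: 3 people, avg salary = 288000/3 = $96000

Highest average salary: Beijing (≈$107333.33)

Beijing (≈$107333.33)


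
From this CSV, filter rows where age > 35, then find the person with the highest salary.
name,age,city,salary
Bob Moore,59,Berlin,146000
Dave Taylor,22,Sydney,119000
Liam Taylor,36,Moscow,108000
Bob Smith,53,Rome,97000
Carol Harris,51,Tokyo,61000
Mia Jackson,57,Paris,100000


Filter: age > 35
Sort by: salary (descending)

Filtered records (5):
  Bob Moore, age 59, salary $146000
  Liam Taylor, age 36, salary $108000
  Mia Jackson, age 57, salary $100000
  Bob Smith, age 53, salary $97000
  Carol Harris, age 51, salary $61000

Highest salary: Bob Moore ($146000)

Bob Moore


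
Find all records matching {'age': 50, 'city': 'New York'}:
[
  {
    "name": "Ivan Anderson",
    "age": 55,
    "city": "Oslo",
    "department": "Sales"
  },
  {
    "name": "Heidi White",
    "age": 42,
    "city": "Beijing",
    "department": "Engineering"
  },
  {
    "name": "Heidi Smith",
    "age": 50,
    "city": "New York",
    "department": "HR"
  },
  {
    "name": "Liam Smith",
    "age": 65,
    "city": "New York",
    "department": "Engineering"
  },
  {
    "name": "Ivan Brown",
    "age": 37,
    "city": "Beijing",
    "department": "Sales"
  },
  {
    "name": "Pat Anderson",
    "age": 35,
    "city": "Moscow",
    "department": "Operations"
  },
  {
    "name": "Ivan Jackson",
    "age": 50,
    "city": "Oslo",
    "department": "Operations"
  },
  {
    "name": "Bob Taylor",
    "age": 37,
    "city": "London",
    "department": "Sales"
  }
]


Search criteria: {'age': 50, 'city': 'New York'}

Checking 8 records:
  Ivan Anderson: {age: 55, city: Oslo}
  Heidi White: {age: 42, city: Beijing}
  Heidi Smith: {age: 50, city: New York} <-- MATCH
  Liam Smith: {age: 65, city: New York}
  Ivan Brown: {age: 37, city: Beijing}
  Pat Anderson: {age: 35, city: Moscow}
  Ivan Jackson: {age: 50, city: Oslo}
  Bob Taylor: {age: 37, city: London}

Matches: ["Heidi Smith"]

["Heidi Smith"]


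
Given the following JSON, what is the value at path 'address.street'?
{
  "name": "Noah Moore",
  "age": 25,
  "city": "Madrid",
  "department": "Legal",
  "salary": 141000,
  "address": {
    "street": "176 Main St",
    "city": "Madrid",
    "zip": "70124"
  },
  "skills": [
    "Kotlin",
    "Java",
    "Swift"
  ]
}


Query: address.street
Path: address -> street
Value: 176 Main St

176 Main St


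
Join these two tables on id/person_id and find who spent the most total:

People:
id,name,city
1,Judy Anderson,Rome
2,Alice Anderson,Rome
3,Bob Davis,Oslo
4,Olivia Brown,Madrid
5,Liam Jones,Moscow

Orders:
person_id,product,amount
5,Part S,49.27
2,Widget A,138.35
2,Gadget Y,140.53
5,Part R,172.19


Join on: people.id = orders.person_id

Joined rows:
  Liam Jones (Moscow) bought Part S for $49.27
  Alice Anderson (Rome) bought Widget A for $138.35
  Alice Anderson (Rome) bought Gadget Y for $140.53
  Liam Jones (Moscow) bought Part R for $172.19

Total per person:
  Alice Anderson: $278.88
  Liam Jones: $221.46

Top spender: Alice Anderson ($278.88)

Alice Anderson ($278.88)


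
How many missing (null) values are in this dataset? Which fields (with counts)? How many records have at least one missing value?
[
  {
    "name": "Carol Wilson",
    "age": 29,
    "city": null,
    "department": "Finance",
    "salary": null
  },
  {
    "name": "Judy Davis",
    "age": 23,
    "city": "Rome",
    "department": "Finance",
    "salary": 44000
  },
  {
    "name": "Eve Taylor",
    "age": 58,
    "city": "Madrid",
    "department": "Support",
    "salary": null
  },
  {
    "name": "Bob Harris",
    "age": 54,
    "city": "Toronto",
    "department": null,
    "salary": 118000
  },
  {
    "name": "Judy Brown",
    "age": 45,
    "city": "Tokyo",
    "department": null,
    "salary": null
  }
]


Checking for missing (null) values in 5 records:

  Carol Wilson: city, salary
  Judy Davis: complete
  Eve Taylor: salary
  Bob Harris: department
  Judy Brown: department, salary

Per field:
  name: 0 missing
  age: 0 missing
  city: 1 missing
  department: 2 missing
  salary: 3 missing

Total missing values: 6
Records with any missing: 4

6 missing values (city: 1, department: 2, salary: 3); 4 incomplete records


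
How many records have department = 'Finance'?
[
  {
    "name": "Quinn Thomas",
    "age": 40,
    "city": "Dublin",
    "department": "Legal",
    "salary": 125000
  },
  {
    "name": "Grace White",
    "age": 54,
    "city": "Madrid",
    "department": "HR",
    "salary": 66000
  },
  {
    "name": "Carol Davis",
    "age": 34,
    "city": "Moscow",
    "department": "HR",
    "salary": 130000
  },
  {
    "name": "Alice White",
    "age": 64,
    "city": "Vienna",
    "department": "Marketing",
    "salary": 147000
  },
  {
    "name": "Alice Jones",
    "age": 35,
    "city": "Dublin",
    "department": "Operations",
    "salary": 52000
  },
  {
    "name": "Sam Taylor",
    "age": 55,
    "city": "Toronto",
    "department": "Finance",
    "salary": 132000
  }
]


Data: 6 records
Condition: department = 'Finance'

Checking each record:
  Quinn Thomas: Legal
  Grace White: HR
  Carol Davis: HR
  Alice White: Marketing
  Alice Jones: Operations
  Sam Taylor: Finance MATCH

Count: 1

1


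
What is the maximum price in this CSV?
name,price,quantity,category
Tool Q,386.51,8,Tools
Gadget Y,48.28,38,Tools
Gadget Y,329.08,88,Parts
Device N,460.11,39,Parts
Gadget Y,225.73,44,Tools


Computing maximum price:
Values: [386.51, 48.28, 329.08, 460.11, 225.73]
Max = 460.11

460.11


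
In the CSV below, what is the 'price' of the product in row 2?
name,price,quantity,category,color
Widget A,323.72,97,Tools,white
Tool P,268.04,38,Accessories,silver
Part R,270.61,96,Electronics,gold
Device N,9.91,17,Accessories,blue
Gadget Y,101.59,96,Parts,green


Query: Row 2 ('Tool P'), column 'price'
Value: 268.04

268.04


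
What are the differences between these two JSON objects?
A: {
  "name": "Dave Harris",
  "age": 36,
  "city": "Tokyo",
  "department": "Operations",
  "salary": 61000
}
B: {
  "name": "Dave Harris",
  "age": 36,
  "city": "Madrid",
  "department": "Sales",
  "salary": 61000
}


Comparing each field (in key order):
  name: same
  age: same
  city: DIFFERENT
  department: DIFFERENT
  salary: same
Differences:
  city: Tokyo -> Madrid
  department: Operations -> Sales

2 field(s) changed

2 changes: city, department


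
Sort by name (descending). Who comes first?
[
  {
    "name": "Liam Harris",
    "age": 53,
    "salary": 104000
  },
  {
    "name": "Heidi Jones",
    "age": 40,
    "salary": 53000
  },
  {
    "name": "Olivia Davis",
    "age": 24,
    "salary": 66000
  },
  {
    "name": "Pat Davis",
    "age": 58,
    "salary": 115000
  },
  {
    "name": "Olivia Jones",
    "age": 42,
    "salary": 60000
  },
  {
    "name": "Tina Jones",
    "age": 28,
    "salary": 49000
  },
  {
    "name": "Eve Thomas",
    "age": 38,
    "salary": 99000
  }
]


Sort by: name (descending)

Sorted order:
  1. Tina Jones (name = Tina Jones)
  2. Pat Davis (name = Pat Davis)
  3. Olivia Jones (name = Olivia Jones)
  4. Olivia Davis (name = Olivia Davis)
  5. Liam Harris (name = Liam Harris)
  6. Heidi Jones (name = Heidi Jones)
  7. Eve Thomas (name = Eve Thomas)

First: Tina Jones

Tina Jones


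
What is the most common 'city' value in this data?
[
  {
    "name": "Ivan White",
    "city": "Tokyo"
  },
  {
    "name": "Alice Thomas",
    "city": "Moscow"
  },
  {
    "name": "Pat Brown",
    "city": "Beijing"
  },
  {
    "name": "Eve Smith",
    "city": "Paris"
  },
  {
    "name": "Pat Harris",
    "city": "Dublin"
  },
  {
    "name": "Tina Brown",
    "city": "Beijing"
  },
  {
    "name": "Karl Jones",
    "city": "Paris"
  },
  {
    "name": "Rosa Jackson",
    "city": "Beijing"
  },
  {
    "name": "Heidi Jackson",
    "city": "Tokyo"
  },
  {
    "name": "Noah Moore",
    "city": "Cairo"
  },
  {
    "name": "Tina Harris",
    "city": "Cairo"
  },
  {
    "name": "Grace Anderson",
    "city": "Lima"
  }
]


Counting 'city' values across 12 records:

  Beijing: 3 ###
  Tokyo: 2 ##
  Paris: 2 ##
  Cairo: 2 ##
  Moscow: 1 #
  Dublin: 1 #
  Lima: 1 #

Most common: Beijing (3 times)

Beijing (3 times)


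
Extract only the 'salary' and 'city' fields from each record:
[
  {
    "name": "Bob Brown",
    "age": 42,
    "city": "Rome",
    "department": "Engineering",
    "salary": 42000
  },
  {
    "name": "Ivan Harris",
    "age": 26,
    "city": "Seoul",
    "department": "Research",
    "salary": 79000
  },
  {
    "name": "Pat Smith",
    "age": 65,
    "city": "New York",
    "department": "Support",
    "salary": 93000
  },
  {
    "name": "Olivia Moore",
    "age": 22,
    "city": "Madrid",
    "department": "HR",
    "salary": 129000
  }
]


Original: 4 records with fields: name, age, city, department, salary
Keep: ['salary', 'city']
Drop: ['name', 'age', 'department']
Result: 4 records, 2 fields each

[
  {
    "salary": 42000,
    "city": "Rome"
  },
  {
    "salary": 79000,
    "city": "Seoul"
  },
  {
    "salary": 93000,
    "city": "New York"
  },
  {
    "salary": 129000,
    "city": "Madrid"
  }
]


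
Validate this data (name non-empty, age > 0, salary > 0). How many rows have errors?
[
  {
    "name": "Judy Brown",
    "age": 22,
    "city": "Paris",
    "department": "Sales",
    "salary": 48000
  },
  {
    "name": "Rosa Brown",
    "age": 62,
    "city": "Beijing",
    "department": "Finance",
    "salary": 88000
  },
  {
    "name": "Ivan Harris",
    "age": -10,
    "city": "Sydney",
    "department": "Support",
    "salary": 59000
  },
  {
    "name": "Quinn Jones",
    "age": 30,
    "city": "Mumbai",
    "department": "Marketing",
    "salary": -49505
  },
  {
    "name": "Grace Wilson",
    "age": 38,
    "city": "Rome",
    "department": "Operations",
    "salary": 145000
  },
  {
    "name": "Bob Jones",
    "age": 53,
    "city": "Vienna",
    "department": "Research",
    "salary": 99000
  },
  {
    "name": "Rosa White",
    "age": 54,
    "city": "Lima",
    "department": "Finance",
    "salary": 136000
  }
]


Validating 7 records:
Rules: name non-empty, age > 0, salary > 0

  Row 1 (Judy Brown): OK
  Row 2 (Rosa Brown): OK
  Row 3 (Ivan Harris): negative age: -10
  Row 4 (Quinn Jones): negative salary: -49505
  Row 5 (Grace Wilson): OK
  Row 6 (Bob Jones): OK
  Row 7 (Rosa White): OK

Total errors: 2

2 errors


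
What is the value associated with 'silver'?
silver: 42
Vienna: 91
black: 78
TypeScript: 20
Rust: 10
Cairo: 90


Looking up key 'silver'
Value: 42

42


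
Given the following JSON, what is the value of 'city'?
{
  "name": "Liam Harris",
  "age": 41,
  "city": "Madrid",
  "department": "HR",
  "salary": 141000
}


Looking up field 'city'
Value: Madrid

Madrid


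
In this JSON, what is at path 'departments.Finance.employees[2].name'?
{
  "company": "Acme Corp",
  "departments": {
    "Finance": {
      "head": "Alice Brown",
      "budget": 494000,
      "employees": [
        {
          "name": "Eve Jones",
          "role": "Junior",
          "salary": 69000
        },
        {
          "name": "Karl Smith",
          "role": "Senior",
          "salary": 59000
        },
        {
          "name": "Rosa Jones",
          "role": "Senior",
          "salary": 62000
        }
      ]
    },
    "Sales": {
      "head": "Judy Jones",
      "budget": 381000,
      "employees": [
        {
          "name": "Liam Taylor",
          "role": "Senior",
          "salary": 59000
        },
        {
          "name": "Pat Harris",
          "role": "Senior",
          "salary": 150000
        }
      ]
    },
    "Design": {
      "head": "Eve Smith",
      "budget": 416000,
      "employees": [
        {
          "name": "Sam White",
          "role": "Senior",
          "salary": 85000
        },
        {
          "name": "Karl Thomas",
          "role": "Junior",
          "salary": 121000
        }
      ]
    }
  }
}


Path: departments.Finance.employees[2].name

Navigate:
  -> departments
  -> Finance
  -> employees[2].name = 'Rosa Jones'

Rosa Jones


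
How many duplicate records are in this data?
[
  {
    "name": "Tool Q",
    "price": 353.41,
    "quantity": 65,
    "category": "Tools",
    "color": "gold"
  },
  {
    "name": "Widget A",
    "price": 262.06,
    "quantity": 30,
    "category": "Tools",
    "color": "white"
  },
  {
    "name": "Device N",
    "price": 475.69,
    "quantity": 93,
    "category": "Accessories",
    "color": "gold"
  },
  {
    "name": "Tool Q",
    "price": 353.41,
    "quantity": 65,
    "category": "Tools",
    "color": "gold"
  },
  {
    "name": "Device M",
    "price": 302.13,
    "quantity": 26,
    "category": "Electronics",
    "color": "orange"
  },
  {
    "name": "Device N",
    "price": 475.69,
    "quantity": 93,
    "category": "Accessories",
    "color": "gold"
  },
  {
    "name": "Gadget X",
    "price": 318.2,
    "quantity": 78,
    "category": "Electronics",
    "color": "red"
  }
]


Checking 7 records for duplicates:

  Row 1: Tool Q ($353.41, qty 65)
  Row 2: Widget A ($262.06, qty 30)
  Row 3: Device N ($475.69, qty 93)
  Row 4: Tool Q ($353.41, qty 65) <-- DUPLICATE
  Row 5: Device M ($302.13, qty 26)
  Row 6: Device N ($475.69, qty 93) <-- DUPLICATE
  Row 7: Gadget X ($318.2, qty 78)

Duplicates found: 2
Unique records: 5

2 duplicates, 5 unique


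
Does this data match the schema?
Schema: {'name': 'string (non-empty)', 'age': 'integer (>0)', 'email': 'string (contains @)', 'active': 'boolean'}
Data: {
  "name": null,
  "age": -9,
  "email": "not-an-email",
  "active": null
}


Validating each field against schema:
  name: FAIL (null is not a string)
  age: FAIL (-9 is not > 0)
  email: FAIL ("not-an-email" does not contain @)
  active: FAIL (null is not a boolean)

Result: INVALID (4 errors: name, age, email, active)

INVALID (4 errors: name, age, email, active)


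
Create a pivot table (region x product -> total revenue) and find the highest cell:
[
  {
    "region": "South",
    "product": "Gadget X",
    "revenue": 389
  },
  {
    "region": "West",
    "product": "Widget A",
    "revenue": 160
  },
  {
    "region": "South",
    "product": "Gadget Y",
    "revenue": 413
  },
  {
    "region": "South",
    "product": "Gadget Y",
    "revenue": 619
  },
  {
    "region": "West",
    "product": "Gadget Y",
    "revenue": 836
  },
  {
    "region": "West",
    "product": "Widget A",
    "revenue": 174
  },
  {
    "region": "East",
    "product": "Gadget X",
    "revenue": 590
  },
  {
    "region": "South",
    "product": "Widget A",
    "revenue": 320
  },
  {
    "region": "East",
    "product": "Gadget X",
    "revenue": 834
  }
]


Pivot: region (rows) x product (columns) -> total revenue

     Gadget X      Gadget Y      Widget A    
East          1424             0             0  
South          389          1032           320  
West             0           836           334  

Highest: East / Gadget X = $1424

East / Gadget X = $1424


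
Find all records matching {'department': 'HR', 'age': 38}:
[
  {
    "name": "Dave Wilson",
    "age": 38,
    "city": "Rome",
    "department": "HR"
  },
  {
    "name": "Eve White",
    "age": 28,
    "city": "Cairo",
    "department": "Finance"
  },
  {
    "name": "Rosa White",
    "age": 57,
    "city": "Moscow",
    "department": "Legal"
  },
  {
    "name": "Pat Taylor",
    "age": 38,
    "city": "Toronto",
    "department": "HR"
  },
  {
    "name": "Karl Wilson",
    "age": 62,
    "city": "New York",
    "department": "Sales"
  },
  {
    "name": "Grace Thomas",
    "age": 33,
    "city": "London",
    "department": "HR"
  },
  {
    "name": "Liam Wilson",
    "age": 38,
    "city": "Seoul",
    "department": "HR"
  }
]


Search criteria: {'department': 'HR', 'age': 38}

Checking 7 records:
  Dave Wilson: {department: HR, age: 38} <-- MATCH
  Eve White: {department: Finance, age: 28}
  Rosa White: {department: Legal, age: 57}
  Pat Taylor: {department: HR, age: 38} <-- MATCH
  Karl Wilson: {department: Sales, age: 62}
  Grace Thomas: {department: HR, age: 33}
  Liam Wilson: {department: HR, age: 38} <-- MATCH

Matches: ["Dave Wilson", "Pat Taylor", "Liam Wilson"]

["Dave Wilson", "Pat Taylor", "Liam Wilson"]


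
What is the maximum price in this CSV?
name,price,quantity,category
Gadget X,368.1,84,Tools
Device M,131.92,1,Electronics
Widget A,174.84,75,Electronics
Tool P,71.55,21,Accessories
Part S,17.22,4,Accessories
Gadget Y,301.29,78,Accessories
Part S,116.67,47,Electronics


Computing maximum price:
Values: [368.1, 131.92, 174.84, 71.55, 17.22, 301.29, 116.67]
Max = 368.1

368.1


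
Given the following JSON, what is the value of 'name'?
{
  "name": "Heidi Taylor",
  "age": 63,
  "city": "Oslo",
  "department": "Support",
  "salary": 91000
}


Looking up field 'name'
Value: Heidi Taylor

Heidi Taylor


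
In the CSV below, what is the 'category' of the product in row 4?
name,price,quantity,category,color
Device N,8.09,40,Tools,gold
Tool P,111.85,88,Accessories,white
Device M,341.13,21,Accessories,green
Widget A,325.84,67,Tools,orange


Query: Row 4 ('Widget A'), column 'category'
Value: Tools

Tools


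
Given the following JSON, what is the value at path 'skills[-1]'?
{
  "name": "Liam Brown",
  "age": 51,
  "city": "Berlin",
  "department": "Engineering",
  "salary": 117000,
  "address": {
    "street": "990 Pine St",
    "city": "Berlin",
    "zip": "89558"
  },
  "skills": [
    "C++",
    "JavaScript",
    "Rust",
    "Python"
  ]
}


Query: skills[-1]
Path: skills -> last element
Value: Python

Python


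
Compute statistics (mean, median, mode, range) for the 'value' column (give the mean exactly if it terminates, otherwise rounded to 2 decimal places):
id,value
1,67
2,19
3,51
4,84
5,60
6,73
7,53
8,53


Data: [67, 19, 51, 84, 60, 73, 53, 53]
Count: 8
Sum: 460
Mean: 460/8 = 57.5
Sorted: [19, 51, 53, 53, 60, 67, 73, 84]
Median: 56.5
Mode: 53 (2 times)
Range: 84 - 19 = 65
Min: 19, Max: 84

mean=57.5, median=56.5, mode=53, range=65


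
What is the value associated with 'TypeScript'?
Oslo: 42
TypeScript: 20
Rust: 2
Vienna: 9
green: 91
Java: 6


Looking up key 'TypeScript'
Value: 20

20


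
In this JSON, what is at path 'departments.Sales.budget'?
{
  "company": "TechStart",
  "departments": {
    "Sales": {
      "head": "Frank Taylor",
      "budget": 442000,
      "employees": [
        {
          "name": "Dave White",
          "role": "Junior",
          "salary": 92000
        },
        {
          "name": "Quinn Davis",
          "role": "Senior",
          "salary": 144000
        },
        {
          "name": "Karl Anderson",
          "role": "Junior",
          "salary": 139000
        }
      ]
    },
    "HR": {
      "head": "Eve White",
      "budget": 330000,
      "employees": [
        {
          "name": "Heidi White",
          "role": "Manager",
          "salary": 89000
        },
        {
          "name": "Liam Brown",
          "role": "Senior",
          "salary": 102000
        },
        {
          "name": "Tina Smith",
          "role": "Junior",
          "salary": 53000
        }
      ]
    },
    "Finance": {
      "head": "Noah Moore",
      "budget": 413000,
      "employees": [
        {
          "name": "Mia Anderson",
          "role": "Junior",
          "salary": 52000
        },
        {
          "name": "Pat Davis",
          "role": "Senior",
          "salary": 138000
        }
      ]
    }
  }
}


Path: departments.Sales.budget

Navigate:
  -> departments
  -> Sales
  -> budget = 442000

442000


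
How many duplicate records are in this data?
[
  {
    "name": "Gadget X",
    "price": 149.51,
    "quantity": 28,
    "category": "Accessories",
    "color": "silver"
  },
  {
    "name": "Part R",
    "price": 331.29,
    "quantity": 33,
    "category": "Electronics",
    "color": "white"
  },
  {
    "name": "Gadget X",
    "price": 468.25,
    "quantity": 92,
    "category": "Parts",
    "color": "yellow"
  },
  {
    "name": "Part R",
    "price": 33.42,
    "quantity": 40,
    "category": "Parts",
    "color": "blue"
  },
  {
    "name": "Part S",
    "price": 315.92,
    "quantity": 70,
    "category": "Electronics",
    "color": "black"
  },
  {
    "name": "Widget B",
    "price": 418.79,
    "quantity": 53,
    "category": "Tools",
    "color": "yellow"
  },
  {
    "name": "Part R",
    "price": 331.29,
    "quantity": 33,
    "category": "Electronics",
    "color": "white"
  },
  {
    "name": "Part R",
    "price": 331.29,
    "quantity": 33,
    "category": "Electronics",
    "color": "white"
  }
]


Checking 8 records for duplicates:

  Row 1: Gadget X ($149.51, qty 28)
  Row 2: Part R ($331.29, qty 33)
  Row 3: Gadget X ($468.25, qty 92)
  Row 4: Part R ($33.42, qty 40)
  Row 5: Part S ($315.92, qty 70)
  Row 6: Widget B ($418.79, qty 53)
  Row 7: Part R ($331.29, qty 33) <-- DUPLICATE
  Row 8: Part R ($331.29, qty 33) <-- DUPLICATE

Duplicates found: 2
Unique records: 6

2 duplicates, 6 unique


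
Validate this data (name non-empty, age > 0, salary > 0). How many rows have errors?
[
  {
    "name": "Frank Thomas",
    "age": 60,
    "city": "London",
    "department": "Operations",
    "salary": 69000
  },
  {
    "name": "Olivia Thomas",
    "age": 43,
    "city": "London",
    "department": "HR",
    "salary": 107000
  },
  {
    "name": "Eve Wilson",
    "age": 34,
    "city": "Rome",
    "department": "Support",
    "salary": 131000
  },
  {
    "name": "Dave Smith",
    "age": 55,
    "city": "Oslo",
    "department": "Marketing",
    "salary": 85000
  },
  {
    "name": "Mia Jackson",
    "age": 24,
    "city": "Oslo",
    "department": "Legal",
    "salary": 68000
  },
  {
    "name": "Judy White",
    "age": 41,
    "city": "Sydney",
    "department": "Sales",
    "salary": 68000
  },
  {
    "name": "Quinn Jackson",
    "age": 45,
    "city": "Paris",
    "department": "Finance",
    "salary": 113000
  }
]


Validating 7 records:
Rules: name non-empty, age > 0, salary > 0

  Row 1 (Frank Thomas): OK
  Row 2 (Olivia Thomas): OK
  Row 3 (Eve Wilson): OK
  Row 4 (Dave Smith): OK
  Row 5 (Mia Jackson): OK
  Row 6 (Judy White): OK
  Row 7 (Quinn Jackson): OK

Total errors: 0

0 errors


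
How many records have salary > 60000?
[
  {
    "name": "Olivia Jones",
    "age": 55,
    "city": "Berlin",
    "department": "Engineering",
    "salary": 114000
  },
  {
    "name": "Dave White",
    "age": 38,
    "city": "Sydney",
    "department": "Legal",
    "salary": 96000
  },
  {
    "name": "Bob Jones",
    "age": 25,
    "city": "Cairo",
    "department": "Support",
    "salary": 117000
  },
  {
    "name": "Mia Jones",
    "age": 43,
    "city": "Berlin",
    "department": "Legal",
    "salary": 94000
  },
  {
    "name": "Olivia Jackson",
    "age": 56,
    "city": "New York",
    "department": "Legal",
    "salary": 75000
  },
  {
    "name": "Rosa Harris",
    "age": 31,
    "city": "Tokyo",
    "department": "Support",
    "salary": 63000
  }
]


Data: 6 records
Condition: salary > 60000

Checking each record:
  Olivia Jones: 114000 MATCH
  Dave White: 96000 MATCH
  Bob Jones: 117000 MATCH
  Mia Jones: 94000 MATCH
  Olivia Jackson: 75000 MATCH
  Rosa Harris: 63000 MATCH

Count: 6

6


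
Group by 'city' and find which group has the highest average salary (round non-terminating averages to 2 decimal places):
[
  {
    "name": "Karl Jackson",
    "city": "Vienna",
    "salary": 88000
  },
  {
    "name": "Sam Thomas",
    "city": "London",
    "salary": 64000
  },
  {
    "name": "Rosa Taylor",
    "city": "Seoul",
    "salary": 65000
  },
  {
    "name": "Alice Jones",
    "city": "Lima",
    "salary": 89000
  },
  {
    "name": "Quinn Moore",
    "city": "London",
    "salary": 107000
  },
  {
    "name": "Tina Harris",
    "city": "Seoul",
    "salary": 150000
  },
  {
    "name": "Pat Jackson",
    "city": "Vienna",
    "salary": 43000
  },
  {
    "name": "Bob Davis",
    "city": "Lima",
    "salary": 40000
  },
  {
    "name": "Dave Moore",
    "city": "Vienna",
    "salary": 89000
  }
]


Group by: city

Groups:
  Lima: 2 people, avg salary = 129000/2 = $64500
  London: 2 people, avg salary = 171000/2 = $85500
  Seoul: 2 people, avg salary = 215000/2 = $107500
  Vienna: 3 people, avg salary = 220000/3 ≈ $73333.33

Highest average salary: Seoul ($107500)

Seoul ($107500)


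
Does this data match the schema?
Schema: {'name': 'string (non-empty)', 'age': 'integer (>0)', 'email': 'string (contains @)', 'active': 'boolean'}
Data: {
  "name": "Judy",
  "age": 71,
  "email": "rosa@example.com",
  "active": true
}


Validating each field against schema:
  name: OK (non-empty string)
  age: OK (positive integer)
  email: OK (string with @)
  active: OK (boolean)

Result: VALID

VALID


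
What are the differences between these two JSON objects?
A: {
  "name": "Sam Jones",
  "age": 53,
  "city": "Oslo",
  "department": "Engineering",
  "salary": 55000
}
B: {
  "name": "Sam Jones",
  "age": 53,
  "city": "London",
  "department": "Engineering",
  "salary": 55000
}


Comparing each field (in key order):
  name: same
  age: same
  city: DIFFERENT
  department: same
  salary: same
Differences:
  city: Oslo -> London

1 field(s) changed

1 change: city


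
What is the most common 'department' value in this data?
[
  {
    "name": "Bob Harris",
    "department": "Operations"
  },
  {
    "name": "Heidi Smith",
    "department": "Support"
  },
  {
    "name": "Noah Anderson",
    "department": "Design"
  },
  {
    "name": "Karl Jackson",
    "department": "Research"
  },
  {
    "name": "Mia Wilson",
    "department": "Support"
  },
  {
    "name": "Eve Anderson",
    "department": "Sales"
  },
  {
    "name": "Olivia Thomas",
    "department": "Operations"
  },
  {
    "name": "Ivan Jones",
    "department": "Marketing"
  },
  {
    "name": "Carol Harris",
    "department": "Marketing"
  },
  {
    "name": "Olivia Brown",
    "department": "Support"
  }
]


Counting 'department' values across 10 records:

  Support: 3 ###
  Operations: 2 ##
  Marketing: 2 ##
  Design: 1 #
  Research: 1 #
  Sales: 1 #

Most common: Support (3 times)

Support (3 times)


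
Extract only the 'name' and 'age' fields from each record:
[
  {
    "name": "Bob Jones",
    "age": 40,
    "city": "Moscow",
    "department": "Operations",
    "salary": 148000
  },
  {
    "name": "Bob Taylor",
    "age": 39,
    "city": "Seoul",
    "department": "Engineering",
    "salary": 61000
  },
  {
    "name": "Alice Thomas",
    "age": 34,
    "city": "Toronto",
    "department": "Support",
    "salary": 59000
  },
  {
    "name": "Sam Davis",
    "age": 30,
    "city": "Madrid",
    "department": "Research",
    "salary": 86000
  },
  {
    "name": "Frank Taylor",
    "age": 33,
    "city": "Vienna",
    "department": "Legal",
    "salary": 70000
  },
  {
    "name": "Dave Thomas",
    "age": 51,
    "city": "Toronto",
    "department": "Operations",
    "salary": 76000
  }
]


Original: 6 records with fields: name, age, city, department, salary
Keep: ['name', 'age']
Drop: ['city', 'department', 'salary']
Result: 6 records, 2 fields each

[
  {
    "name": "Bob Jones",
    "age": 40
  },
  {
    "name": "Bob Taylor",
    "age": 39
  },
  {
    "name": "Alice Thomas",
    "age": 34
  },
  {
    "name": "Sam Davis",
    "age": 30
  },
  {
    "name": "Frank Taylor",
    "age": 33
  },
  {
    "name": "Dave Thomas",
    "age": 51
  }
]


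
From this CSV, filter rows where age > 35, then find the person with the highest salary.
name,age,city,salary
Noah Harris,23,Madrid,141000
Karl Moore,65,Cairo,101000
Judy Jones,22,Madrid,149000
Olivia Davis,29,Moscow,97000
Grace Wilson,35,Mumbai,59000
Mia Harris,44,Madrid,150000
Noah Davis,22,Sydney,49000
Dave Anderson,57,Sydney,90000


Filter: age > 35
Sort by: salary (descending)

Filtered records (3):
  Mia Harris, age 44, salary $150000
  Karl Moore, age 65, salary $101000
  Dave Anderson, age 57, salary $90000

Highest salary: Mia Harris ($150000)

Mia Harris


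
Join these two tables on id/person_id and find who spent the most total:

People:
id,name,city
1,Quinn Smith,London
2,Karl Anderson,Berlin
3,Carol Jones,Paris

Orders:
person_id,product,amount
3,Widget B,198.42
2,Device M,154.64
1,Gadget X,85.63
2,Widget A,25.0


Join on: people.id = orders.person_id

Joined rows:
  Carol Jones (Paris) bought Widget B for $198.42
  Karl Anderson (Berlin) bought Device M for $154.64
  Quinn Smith (London) bought Gadget X for $85.63
  Karl Anderson (Berlin) bought Widget A for $25.0

Total per person:
  Carol Jones: $198.42
  Karl Anderson: $179.64
  Quinn Smith: $85.63

Top spender: Carol Jones ($198.42)

Carol Jones ($198.42)


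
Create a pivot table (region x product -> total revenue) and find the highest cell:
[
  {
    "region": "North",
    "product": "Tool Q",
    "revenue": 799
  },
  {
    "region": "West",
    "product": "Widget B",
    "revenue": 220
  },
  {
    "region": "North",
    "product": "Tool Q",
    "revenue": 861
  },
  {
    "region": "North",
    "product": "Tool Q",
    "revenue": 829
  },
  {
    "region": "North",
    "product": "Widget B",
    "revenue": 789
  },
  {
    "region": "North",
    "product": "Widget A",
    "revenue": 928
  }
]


Pivot: region (rows) x product (columns) -> total revenue

     Tool Q        Widget A      Widget B    
North         2489           928           789  
West             0             0           220  

Highest: North / Tool Q = $2489

North / Tool Q = $2489


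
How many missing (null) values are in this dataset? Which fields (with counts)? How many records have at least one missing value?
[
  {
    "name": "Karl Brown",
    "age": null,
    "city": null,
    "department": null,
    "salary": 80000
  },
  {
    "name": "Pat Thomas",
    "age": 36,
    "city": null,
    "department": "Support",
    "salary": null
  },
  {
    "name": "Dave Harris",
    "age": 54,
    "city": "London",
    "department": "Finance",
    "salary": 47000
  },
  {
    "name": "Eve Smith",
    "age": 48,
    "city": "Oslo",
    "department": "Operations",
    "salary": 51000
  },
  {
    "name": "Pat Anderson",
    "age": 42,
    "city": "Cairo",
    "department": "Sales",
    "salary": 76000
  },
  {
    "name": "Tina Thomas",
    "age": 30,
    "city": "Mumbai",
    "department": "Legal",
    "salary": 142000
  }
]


Checking for missing (null) values in 6 records:

  Karl Brown: age, city, department
  Pat Thomas: city, salary
  Dave Harris: complete
  Eve Smith: complete
  Pat Anderson: complete
  Tina Thomas: complete

Per field:
  name: 0 missing
  age: 1 missing
  city: 2 missing
  department: 1 missing
  salary: 1 missing

Total missing values: 5
Records with any missing: 2

5 missing values (age: 1, city: 2, department: 1, salary: 1); 2 incomplete records


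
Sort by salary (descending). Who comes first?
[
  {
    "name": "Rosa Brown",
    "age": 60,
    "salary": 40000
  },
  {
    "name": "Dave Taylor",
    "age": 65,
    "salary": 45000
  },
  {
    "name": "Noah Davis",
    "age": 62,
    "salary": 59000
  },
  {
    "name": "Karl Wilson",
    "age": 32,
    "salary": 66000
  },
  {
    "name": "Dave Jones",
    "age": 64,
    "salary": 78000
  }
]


Sort by: salary (descending)

Sorted order:
  1. Dave Jones (salary = 78000)
  2. Karl Wilson (salary = 66000)
  3. Noah Davis (salary = 59000)
  4. Dave Taylor (salary = 45000)
  5. Rosa Brown (salary = 40000)

First: Dave Jones

Dave Jones


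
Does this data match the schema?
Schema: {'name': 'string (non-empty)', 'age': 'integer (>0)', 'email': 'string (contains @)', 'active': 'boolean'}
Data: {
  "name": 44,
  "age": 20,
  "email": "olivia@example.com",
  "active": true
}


Validating each field against schema:
  name: FAIL (44 is not a string)
  age: OK (positive integer)
  email: OK (string with @)
  active: OK (boolean)

Result: INVALID (1 error: name)

INVALID (1 error: name)
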